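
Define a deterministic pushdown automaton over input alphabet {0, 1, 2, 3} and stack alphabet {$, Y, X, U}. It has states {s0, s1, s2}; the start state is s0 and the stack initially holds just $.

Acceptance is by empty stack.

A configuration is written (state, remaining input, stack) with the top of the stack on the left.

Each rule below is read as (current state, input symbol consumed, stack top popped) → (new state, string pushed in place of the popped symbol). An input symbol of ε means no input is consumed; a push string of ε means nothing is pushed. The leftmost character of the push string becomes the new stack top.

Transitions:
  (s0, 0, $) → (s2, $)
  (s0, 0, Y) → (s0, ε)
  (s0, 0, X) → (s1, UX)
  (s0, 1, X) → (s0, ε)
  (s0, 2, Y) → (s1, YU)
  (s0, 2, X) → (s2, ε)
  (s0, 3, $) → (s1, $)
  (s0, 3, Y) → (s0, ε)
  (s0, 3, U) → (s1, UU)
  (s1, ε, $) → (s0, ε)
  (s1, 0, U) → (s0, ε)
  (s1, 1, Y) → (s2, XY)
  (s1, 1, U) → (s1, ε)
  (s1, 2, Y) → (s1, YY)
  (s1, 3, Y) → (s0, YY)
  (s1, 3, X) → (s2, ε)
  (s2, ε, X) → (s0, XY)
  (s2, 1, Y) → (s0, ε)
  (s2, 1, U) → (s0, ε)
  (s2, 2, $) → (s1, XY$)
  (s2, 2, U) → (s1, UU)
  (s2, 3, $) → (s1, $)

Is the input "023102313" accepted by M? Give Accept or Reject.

Accept

(s0, 023102313, $) ⊢ (s2, 23102313, $) ⊢ (s1, 3102313, XY$) ⊢ (s2, 102313, Y$) ⊢ (s0, 02313, $) ⊢ (s2, 2313, $) ⊢ (s1, 313, XY$) ⊢ (s2, 13, Y$) ⊢ (s0, 3, $) ⊢ (s1, ε, $) ⊢ (s0, ε, ε)
All input consumed and the stack is empty.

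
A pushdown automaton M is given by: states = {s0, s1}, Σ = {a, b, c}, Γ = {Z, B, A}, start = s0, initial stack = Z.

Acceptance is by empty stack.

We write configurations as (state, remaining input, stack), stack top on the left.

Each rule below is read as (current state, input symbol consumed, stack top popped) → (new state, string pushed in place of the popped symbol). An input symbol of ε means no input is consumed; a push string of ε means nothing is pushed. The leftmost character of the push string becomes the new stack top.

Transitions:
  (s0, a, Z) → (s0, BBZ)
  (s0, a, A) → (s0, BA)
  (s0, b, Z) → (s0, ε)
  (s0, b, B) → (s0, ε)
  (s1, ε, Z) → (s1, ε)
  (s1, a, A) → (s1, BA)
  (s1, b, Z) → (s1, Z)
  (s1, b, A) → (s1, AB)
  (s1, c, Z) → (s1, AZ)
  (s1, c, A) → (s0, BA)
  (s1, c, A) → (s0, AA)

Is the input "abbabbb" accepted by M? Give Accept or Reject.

One accepting computation: (s0, abbabbb, Z) ⊢ (s0, bbabbb, BBZ) ⊢ (s0, babbb, BZ) ⊢ (s0, abbb, Z) ⊢ (s0, bbb, BBZ) ⊢ (s0, bb, BZ) ⊢ (s0, b, Z) ⊢ (s0, ε, ε)
All input consumed and the stack is empty.

Accept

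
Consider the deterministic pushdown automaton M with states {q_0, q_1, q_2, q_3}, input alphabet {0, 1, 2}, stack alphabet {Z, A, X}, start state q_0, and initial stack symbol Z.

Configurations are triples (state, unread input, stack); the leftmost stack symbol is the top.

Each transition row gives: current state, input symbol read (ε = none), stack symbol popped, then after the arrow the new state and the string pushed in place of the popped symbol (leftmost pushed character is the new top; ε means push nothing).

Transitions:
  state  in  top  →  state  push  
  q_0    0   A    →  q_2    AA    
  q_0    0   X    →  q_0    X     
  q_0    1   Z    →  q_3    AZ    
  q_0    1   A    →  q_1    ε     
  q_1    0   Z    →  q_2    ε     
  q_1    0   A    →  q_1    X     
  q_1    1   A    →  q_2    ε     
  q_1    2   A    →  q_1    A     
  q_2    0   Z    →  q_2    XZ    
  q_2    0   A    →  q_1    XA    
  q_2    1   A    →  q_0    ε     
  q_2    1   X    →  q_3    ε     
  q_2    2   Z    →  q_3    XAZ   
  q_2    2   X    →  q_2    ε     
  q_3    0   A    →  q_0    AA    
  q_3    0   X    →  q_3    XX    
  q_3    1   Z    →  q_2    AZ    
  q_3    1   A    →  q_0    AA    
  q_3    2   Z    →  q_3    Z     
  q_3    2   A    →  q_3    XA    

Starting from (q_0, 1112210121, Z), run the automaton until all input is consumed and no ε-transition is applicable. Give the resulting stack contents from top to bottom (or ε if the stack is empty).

(q_0, 1112210121, Z) ⊢ (q_3, 112210121, AZ) ⊢ (q_0, 12210121, AAZ) ⊢ (q_1, 2210121, AZ) ⊢ (q_1, 210121, AZ) ⊢ (q_1, 10121, AZ) ⊢ (q_2, 0121, Z) ⊢ (q_2, 121, XZ) ⊢ (q_3, 21, Z) ⊢ (q_3, 1, Z) ⊢ (q_2, ε, AZ)
All input consumed in state q_2 with stack AZ.

AZ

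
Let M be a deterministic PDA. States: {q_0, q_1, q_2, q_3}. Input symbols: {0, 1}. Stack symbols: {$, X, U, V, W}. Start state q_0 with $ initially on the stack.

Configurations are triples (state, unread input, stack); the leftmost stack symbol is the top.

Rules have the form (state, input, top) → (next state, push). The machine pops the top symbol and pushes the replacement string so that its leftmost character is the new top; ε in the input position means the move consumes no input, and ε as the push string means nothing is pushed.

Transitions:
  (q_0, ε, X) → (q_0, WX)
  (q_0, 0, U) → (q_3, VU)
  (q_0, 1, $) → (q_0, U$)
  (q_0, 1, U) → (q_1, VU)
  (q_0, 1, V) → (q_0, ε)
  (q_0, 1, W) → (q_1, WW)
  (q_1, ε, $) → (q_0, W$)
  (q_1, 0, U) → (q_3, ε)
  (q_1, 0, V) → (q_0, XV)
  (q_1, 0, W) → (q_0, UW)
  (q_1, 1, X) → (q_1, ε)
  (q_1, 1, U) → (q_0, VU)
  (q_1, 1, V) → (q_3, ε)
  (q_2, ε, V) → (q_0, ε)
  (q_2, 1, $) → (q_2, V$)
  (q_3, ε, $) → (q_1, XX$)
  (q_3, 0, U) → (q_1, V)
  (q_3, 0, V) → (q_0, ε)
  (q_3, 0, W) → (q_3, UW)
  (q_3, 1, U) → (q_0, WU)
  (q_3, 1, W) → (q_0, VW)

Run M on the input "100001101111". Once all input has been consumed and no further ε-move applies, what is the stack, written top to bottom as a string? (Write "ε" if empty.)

WW$

(q_0, 100001101111, $) ⊢ (q_0, 00001101111, U$) ⊢ (q_3, 0001101111, VU$) ⊢ (q_0, 001101111, U$) ⊢ (q_3, 01101111, VU$) ⊢ (q_0, 1101111, U$) ⊢ (q_1, 101111, VU$) ⊢ (q_3, 01111, U$) ⊢ (q_1, 1111, V$) ⊢ (q_3, 111, $) ⊢ (q_1, 111, XX$) ⊢ (q_1, 11, X$) ⊢ (q_1, 1, $) ⊢ (q_0, 1, W$) ⊢ (q_1, ε, WW$)
All input consumed in state q_1 with stack WW$.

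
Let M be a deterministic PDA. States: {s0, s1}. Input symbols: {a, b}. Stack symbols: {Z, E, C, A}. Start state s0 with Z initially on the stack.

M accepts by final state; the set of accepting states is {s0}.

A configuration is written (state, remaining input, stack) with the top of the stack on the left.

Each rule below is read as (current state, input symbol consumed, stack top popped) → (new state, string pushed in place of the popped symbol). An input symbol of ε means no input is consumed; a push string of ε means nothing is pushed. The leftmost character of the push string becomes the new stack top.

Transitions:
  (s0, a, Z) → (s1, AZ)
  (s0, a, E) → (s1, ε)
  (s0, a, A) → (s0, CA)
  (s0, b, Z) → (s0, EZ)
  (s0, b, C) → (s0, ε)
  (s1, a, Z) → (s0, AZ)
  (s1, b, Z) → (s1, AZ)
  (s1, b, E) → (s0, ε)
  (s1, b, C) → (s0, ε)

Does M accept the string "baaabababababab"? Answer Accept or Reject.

Accept

(s0, baaabababababab, Z)
  read b, top Z: go to s0, push EZ → (s0, aaabababababab, EZ)
  read a, top E: go to s1, push ε → (s1, aabababababab, Z)
  read a, top Z: go to s0, push AZ → (s0, abababababab, AZ)
  read a, top A: go to s0, push CA → (s0, bababababab, CAZ)
  read b, top C: go to s0, push ε → (s0, ababababab, AZ)
  read a, top A: go to s0, push CA → (s0, babababab, CAZ)
  read b, top C: go to s0, push ε → (s0, abababab, AZ)
  read a, top A: go to s0, push CA → (s0, bababab, CAZ)
  read b, top C: go to s0, push ε → (s0, ababab, AZ)
  read a, top A: go to s0, push CA → (s0, babab, CAZ)
  read b, top C: go to s0, push ε → (s0, abab, AZ)
  read a, top A: go to s0, push CA → (s0, bab, CAZ)
  read b, top C: go to s0, push ε → (s0, ab, AZ)
  read a, top A: go to s0, push CA → (s0, b, CAZ)
  read b, top C: go to s0, push ε → (s0, ε, AZ)
All input consumed; state s0 ∈ F.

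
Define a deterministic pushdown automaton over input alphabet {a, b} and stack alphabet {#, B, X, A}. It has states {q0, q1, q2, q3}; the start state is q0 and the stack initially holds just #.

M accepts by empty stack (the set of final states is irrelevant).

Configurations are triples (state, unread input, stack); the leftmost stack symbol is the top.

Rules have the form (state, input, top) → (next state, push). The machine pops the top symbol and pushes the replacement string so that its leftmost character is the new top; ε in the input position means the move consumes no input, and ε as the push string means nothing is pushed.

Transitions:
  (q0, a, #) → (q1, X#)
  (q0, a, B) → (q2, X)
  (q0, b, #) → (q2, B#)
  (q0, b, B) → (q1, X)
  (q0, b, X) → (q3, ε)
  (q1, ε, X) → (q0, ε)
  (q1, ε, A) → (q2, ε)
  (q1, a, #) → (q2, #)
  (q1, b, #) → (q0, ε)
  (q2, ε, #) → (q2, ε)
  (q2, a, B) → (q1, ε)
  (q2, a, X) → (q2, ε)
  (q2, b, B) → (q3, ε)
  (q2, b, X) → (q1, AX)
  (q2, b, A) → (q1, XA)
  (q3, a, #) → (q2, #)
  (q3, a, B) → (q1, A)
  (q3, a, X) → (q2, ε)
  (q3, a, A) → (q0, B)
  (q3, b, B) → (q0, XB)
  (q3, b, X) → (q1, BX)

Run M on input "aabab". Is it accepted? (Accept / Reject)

Accept

(q0, aabab, #)
  read a, top #: go to q1, push X# → (q1, abab, X#)
  ε-move, top X: go to q0, push ε → (q0, abab, #)
  read a, top #: go to q1, push X# → (q1, bab, X#)
  ε-move, top X: go to q0, push ε → (q0, bab, #)
  read b, top #: go to q2, push B# → (q2, ab, B#)
  read a, top B: go to q1, push ε → (q1, b, #)
  read b, top #: go to q0, push ε → (q0, ε, ε)
All input consumed and the stack is empty.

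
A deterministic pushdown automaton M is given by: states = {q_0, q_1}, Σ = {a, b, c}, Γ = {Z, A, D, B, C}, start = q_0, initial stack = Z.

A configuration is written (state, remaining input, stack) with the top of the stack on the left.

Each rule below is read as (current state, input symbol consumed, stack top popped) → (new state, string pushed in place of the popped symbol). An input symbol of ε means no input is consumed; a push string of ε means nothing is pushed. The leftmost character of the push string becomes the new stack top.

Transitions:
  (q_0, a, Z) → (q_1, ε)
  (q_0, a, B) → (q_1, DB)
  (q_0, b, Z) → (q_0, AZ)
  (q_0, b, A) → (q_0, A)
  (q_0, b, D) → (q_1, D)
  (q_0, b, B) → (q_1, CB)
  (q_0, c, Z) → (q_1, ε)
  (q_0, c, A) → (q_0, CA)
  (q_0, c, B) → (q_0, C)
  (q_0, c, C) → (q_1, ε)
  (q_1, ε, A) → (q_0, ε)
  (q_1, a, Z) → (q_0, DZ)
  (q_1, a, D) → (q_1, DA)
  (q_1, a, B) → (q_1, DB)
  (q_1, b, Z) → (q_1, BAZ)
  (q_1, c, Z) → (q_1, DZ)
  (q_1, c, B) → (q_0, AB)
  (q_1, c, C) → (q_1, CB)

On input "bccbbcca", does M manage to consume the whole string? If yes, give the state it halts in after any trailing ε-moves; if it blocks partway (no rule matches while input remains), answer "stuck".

q_1

(q_0, bccbbcca, Z)
  read b, top Z: go to q_0, push AZ → (q_0, ccbbcca, AZ)
  read c, top A: go to q_0, push CA → (q_0, cbbcca, CAZ)
  read c, top C: go to q_1, push ε → (q_1, bbcca, AZ)
  ε-move, top A: go to q_0, push ε → (q_0, bbcca, Z)
  read b, top Z: go to q_0, push AZ → (q_0, bcca, AZ)
  read b, top A: go to q_0, push A → (q_0, cca, AZ)
  read c, top A: go to q_0, push CA → (q_0, ca, CAZ)
  read c, top C: go to q_1, push ε → (q_1, a, AZ)
  ε-move, top A: go to q_0, push ε → (q_0, a, Z)
  read a, top Z: go to q_1, push ε → (q_1, ε, ε)
All input consumed; M is in state q_1.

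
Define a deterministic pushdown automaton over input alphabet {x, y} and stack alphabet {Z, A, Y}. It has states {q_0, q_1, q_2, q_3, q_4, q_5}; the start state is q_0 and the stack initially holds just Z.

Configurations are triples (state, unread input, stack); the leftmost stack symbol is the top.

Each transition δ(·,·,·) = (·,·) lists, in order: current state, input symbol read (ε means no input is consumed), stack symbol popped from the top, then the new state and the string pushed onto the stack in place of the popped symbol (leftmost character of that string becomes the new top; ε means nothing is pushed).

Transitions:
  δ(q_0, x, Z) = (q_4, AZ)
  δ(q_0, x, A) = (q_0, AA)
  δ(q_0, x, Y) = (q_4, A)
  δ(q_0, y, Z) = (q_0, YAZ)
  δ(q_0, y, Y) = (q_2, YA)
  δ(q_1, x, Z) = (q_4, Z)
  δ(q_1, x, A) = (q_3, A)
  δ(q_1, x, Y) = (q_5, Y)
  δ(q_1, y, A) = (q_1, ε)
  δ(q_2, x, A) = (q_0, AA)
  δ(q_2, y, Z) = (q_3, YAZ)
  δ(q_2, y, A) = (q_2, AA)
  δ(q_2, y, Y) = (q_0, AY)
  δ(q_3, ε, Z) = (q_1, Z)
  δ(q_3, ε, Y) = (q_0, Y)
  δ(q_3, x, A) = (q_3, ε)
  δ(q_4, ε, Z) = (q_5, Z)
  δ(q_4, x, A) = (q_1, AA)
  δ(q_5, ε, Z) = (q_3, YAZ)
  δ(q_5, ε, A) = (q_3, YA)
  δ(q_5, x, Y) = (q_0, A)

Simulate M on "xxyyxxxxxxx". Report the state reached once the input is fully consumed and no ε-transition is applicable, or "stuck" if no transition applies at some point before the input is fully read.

(q_0, xxyyxxxxxxx, Z)
  read x, top Z: go to q_4, push AZ → (q_4, xyyxxxxxxx, AZ)
  read x, top A: go to q_1, push AA → (q_1, yyxxxxxxx, AAZ)
  read y, top A: go to q_1, push ε → (q_1, yxxxxxxx, AZ)
  read y, top A: go to q_1, push ε → (q_1, xxxxxxx, Z)
  read x, top Z: go to q_4, push Z → (q_4, xxxxxx, Z)
  ε-move, top Z: go to q_5, push Z → (q_5, xxxxxx, Z)
  ε-move, top Z: go to q_3, push YAZ → (q_3, xxxxxx, YAZ)
  ε-move, top Y: go to q_0, push Y → (q_0, xxxxxx, YAZ)
  read x, top Y: go to q_4, push A → (q_4, xxxxx, AAZ)
  read x, top A: go to q_1, push AA → (q_1, xxxx, AAAZ)
  read x, top A: go to q_3, push A → (q_3, xxx, AAAZ)
  read x, top A: go to q_3, push ε → (q_3, xx, AAZ)
  read x, top A: go to q_3, push ε → (q_3, x, AZ)
  read x, top A: go to q_3, push ε → (q_3, ε, Z)
  ε-move, top Z: go to q_1, push Z → (q_1, ε, Z)
All input consumed; M is in state q_1.

q_1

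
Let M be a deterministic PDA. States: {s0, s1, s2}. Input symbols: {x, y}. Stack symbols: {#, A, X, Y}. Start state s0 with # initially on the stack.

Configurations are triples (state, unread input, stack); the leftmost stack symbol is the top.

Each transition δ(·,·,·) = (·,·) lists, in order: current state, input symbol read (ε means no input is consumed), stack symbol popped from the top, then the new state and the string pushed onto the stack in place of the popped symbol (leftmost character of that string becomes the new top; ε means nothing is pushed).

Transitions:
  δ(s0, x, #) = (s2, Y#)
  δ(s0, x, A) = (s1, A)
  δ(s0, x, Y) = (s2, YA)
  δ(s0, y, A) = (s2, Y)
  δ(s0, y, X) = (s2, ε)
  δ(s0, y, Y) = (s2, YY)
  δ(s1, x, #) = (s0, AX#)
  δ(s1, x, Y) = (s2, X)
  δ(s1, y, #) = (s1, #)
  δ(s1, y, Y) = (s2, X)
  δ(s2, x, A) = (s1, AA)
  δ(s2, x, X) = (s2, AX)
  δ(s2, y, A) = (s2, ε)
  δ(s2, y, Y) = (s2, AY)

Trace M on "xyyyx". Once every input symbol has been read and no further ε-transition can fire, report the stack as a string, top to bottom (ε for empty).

(s0, xyyyx, #) ⊢ (s2, yyyx, Y#) ⊢ (s2, yyx, AY#) ⊢ (s2, yx, Y#) ⊢ (s2, x, AY#) ⊢ (s1, ε, AAY#)
All input consumed in state s1 with stack AAY#.

AAY#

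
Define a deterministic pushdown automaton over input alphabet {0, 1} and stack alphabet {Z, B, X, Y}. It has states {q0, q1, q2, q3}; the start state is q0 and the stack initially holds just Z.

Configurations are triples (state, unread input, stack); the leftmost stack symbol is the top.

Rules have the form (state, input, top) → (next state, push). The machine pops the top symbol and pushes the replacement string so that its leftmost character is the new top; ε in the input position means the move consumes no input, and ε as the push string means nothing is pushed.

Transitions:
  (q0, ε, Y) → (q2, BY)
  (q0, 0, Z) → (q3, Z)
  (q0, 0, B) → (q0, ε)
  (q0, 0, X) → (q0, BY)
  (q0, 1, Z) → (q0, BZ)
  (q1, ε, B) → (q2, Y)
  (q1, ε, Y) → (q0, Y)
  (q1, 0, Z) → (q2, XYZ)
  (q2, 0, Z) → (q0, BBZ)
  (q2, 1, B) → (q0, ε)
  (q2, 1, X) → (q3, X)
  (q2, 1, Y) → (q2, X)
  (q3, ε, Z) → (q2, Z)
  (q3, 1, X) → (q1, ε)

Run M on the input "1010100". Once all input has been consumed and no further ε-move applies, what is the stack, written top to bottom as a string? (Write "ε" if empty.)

Z

(q0, 1010100, Z)
  read 1, top Z: go to q0, push BZ → (q0, 010100, BZ)
  read 0, top B: go to q0, push ε → (q0, 10100, Z)
  read 1, top Z: go to q0, push BZ → (q0, 0100, BZ)
  read 0, top B: go to q0, push ε → (q0, 100, Z)
  read 1, top Z: go to q0, push BZ → (q0, 00, BZ)
  read 0, top B: go to q0, push ε → (q0, 0, Z)
  read 0, top Z: go to q3, push Z → (q3, ε, Z)
  ε-move, top Z: go to q2, push Z → (q2, ε, Z)
All input consumed in state q2 with stack Z.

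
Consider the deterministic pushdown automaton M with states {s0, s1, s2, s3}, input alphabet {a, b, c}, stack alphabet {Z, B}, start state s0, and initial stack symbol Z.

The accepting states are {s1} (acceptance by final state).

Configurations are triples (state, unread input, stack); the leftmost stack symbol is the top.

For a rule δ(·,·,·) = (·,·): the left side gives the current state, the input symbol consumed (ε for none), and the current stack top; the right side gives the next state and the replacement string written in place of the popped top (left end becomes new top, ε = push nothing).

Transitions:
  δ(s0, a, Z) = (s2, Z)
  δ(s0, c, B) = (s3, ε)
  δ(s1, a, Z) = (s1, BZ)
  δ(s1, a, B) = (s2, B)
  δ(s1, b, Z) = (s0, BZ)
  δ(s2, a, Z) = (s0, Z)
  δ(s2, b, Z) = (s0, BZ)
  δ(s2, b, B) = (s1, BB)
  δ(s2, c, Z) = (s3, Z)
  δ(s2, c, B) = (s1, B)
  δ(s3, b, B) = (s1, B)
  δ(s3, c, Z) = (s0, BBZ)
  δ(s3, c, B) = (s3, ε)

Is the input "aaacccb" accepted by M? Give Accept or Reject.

(s0, aaacccb, Z)
  read a, top Z: go to s2, push Z → (s2, aacccb, Z)
  read a, top Z: go to s0, push Z → (s0, acccb, Z)
  read a, top Z: go to s2, push Z → (s2, cccb, Z)
  read c, top Z: go to s3, push Z → (s3, ccb, Z)
  read c, top Z: go to s0, push BBZ → (s0, cb, BBZ)
  read c, top B: go to s3, push ε → (s3, b, BZ)
  read b, top B: go to s1, push B → (s1, ε, BZ)
All input consumed; state s1 ∈ F.

Accept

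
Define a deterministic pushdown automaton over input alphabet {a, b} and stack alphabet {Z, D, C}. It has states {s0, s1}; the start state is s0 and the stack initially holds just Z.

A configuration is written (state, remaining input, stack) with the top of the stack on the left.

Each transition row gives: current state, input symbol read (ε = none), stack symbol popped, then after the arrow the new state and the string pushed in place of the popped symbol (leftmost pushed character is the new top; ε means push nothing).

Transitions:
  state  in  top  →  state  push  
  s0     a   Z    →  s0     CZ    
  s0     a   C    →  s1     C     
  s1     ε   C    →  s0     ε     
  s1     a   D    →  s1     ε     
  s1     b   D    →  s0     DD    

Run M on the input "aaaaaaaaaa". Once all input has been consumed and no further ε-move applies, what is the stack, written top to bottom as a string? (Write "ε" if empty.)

Z

(s0, aaaaaaaaaa, Z)
  read a, top Z: go to s0, push CZ → (s0, aaaaaaaaa, CZ)
  read a, top C: go to s1, push C → (s1, aaaaaaaa, CZ)
  ε-move, top C: go to s0, push ε → (s0, aaaaaaaa, Z)
  read a, top Z: go to s0, push CZ → (s0, aaaaaaa, CZ)
  read a, top C: go to s1, push C → (s1, aaaaaa, CZ)
  ε-move, top C: go to s0, push ε → (s0, aaaaaa, Z)
  read a, top Z: go to s0, push CZ → (s0, aaaaa, CZ)
  read a, top C: go to s1, push C → (s1, aaaa, CZ)
  ε-move, top C: go to s0, push ε → (s0, aaaa, Z)
  read a, top Z: go to s0, push CZ → (s0, aaa, CZ)
  read a, top C: go to s1, push C → (s1, aa, CZ)
  ε-move, top C: go to s0, push ε → (s0, aa, Z)
  read a, top Z: go to s0, push CZ → (s0, a, CZ)
  read a, top C: go to s1, push C → (s1, ε, CZ)
  ε-move, top C: go to s0, push ε → (s0, ε, Z)
All input consumed in state s0 with stack Z.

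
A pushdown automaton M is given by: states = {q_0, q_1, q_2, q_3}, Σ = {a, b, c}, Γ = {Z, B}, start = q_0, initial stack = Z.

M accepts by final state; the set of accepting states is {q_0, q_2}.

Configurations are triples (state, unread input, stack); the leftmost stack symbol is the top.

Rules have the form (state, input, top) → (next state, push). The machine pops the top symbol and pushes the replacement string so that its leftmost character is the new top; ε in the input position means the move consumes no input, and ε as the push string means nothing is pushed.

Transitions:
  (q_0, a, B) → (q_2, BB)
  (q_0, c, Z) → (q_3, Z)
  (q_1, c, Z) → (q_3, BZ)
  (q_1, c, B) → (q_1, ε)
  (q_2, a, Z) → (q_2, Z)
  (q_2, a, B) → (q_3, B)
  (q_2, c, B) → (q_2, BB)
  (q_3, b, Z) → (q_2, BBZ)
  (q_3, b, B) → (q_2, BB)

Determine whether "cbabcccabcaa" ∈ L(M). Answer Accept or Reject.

Reject

No computation consumes all input and reaches a final state.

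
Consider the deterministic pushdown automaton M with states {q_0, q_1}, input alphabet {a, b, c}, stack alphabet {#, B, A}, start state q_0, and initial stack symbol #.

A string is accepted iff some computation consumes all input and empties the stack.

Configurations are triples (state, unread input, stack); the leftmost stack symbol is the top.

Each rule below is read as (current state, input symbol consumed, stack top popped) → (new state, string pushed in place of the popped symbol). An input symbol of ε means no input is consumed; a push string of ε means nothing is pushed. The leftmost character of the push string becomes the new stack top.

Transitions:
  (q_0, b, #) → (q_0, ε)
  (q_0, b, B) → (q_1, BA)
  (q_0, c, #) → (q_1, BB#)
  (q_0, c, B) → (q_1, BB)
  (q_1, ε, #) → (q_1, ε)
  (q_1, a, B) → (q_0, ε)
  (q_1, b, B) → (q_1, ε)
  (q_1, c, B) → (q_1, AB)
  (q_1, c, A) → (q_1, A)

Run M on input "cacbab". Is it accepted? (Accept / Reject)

Accept

(q_0, cacbab, #)
  read c, top #: go to q_1, push BB# → (q_1, acbab, BB#)
  read a, top B: go to q_0, push ε → (q_0, cbab, B#)
  read c, top B: go to q_1, push BB → (q_1, bab, BB#)
  read b, top B: go to q_1, push ε → (q_1, ab, B#)
  read a, top B: go to q_0, push ε → (q_0, b, #)
  read b, top #: go to q_0, push ε → (q_0, ε, ε)
All input consumed and the stack is empty.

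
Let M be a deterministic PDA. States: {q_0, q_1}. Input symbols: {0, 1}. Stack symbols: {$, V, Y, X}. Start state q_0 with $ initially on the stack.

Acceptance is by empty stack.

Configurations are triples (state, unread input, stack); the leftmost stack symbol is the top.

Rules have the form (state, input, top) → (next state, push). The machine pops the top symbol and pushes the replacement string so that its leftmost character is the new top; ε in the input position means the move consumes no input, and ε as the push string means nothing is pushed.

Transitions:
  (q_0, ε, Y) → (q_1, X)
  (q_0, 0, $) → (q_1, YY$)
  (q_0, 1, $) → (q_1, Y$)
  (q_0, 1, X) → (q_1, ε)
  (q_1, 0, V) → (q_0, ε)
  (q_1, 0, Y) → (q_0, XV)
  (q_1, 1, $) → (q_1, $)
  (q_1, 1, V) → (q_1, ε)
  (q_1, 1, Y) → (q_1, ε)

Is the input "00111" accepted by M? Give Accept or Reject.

(q_0, 00111, $) ⊢ (q_1, 0111, YY$) ⊢ (q_0, 111, XVY$) ⊢ (q_1, 11, VY$) ⊢ (q_1, 1, Y$) ⊢ (q_1, ε, $)
All input consumed; stack is $, not empty, and no further ε-move applies.

Reject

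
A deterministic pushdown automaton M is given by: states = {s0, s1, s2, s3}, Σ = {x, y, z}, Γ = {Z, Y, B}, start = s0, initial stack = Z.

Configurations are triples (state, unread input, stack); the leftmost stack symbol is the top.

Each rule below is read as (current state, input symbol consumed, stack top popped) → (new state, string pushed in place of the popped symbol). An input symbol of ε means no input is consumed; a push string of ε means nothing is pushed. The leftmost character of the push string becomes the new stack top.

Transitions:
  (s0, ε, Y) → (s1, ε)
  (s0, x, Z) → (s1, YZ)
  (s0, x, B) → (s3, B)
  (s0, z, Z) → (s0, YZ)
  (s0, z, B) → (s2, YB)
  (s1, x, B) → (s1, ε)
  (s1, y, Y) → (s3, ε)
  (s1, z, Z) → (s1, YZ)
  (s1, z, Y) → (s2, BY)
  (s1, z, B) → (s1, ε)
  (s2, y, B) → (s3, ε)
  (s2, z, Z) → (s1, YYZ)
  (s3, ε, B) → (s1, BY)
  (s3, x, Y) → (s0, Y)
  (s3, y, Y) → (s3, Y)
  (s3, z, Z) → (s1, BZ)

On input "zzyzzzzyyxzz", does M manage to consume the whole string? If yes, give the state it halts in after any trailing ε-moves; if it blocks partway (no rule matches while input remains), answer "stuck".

(s0, zzyzzzzyyxzz, Z)
  read z, top Z: go to s0, push YZ → (s0, zyzzzzyyxzz, YZ)
  ε-move, top Y: go to s1, push ε → (s1, zyzzzzyyxzz, Z)
  read z, top Z: go to s1, push YZ → (s1, yzzzzyyxzz, YZ)
  read y, top Y: go to s3, push ε → (s3, zzzzyyxzz, Z)
  read z, top Z: go to s1, push BZ → (s1, zzzyyxzz, BZ)
  read z, top B: go to s1, push ε → (s1, zzyyxzz, Z)
  read z, top Z: go to s1, push YZ → (s1, zyyxzz, YZ)
  read z, top Y: go to s2, push BY → (s2, yyxzz, BYZ)
  read y, top B: go to s3, push ε → (s3, yxzz, YZ)
  read y, top Y: go to s3, push Y → (s3, xzz, YZ)
  read x, top Y: go to s0, push Y → (s0, zz, YZ)
  ε-move, top Y: go to s1, push ε → (s1, zz, Z)
  read z, top Z: go to s1, push YZ → (s1, z, YZ)
  read z, top Y: go to s2, push BY → (s2, ε, BYZ)
All input consumed; M is in state s2.

s2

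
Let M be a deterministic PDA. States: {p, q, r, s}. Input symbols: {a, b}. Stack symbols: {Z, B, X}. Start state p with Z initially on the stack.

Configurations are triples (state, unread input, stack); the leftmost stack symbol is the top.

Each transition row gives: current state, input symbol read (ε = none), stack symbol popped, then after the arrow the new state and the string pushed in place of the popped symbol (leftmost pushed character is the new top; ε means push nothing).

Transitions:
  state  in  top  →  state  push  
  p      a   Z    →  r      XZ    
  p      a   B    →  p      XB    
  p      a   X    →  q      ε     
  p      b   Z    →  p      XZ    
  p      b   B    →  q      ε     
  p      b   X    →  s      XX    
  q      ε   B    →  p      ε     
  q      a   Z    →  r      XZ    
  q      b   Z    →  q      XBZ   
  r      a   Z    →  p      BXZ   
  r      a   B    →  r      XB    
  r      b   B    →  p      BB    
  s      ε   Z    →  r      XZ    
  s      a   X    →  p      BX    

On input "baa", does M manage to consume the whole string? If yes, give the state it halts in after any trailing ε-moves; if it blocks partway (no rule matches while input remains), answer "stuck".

r

(p, baa, Z)
  read b, top Z: go to p, push XZ → (p, aa, XZ)
  read a, top X: go to q, push ε → (q, a, Z)
  read a, top Z: go to r, push XZ → (r, ε, XZ)
All input consumed; M is in state r.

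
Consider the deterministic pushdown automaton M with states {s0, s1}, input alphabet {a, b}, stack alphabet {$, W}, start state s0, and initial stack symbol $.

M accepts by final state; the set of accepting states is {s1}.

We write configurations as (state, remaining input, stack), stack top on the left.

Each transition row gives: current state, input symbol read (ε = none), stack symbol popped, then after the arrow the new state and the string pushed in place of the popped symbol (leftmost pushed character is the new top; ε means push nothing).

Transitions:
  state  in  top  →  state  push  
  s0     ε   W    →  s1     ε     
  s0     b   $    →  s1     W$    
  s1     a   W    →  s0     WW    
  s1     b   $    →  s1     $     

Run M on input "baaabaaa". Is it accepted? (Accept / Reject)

Reject

(s0, baaabaaa, $)
  read b, top $: go to s1, push W$ → (s1, aaabaaa, W$)
  read a, top W: go to s0, push WW → (s0, aabaaa, WW$)
  ε-move, top W: go to s1, push ε → (s1, aabaaa, W$)
  read a, top W: go to s0, push WW → (s0, abaaa, WW$)
  ε-move, top W: go to s1, push ε → (s1, abaaa, W$)
  read a, top W: go to s0, push WW → (s0, baaa, WW$)
  ε-move, top W: go to s1, push ε → (s1, baaa, W$)
No transition applies at (s1, baaa, W$); input not fully consumed.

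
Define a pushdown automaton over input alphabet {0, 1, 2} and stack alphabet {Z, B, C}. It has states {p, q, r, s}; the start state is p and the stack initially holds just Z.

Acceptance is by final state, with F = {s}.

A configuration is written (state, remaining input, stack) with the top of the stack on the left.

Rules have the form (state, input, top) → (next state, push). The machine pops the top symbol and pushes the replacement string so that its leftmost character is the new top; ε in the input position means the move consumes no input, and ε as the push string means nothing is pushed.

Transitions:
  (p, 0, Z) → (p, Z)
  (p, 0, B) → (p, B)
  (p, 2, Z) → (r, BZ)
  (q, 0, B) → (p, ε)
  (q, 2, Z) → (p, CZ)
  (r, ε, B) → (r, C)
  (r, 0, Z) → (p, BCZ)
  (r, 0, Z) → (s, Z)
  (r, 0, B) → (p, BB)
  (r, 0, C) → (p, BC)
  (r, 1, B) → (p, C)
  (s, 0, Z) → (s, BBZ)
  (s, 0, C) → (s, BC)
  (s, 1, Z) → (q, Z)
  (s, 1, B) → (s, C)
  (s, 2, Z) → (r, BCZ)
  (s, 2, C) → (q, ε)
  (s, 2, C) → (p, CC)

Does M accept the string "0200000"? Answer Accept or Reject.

Reject

No computation consumes all input and reaches a final state.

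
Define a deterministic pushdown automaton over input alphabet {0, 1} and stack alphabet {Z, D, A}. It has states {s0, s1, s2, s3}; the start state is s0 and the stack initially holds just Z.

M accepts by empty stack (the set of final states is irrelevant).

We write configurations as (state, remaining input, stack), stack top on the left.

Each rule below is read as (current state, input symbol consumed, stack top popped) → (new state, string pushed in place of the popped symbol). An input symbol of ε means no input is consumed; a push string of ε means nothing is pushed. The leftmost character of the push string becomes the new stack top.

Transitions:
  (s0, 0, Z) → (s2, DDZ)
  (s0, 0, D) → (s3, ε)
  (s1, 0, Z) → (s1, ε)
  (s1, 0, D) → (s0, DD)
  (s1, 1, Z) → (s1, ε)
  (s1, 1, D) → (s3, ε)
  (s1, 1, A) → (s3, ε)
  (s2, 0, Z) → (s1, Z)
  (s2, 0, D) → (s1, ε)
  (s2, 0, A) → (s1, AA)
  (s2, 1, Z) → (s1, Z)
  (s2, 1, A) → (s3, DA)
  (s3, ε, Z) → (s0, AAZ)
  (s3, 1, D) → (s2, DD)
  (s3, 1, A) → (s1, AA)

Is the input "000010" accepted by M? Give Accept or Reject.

(s0, 000010, Z) ⊢ (s2, 00010, DDZ) ⊢ (s1, 0010, DZ) ⊢ (s0, 010, DDZ) ⊢ (s3, 10, DZ) ⊢ (s2, 0, DDZ) ⊢ (s1, ε, DZ)
All input consumed; stack is DZ, not empty, and no further ε-move applies.

Reject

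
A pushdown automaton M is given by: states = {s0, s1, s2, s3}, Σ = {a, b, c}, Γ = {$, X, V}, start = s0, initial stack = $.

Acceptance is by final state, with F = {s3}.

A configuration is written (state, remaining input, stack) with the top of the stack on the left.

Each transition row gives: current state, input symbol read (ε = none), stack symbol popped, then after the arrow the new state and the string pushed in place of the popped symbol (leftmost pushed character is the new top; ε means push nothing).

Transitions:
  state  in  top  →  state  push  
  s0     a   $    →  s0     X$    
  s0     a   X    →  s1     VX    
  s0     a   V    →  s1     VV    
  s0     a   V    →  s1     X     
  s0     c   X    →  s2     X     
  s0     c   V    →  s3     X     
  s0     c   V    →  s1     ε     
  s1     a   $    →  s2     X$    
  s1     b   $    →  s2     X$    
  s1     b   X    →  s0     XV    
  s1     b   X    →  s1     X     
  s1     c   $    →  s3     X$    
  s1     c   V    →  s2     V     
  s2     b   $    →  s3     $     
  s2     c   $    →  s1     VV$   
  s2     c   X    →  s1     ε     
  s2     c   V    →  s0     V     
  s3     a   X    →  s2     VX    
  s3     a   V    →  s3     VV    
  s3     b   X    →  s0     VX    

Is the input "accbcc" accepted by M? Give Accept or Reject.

Accept

One accepting computation: (s0, accbcc, $) ⊢ (s0, ccbcc, X$) ⊢ (s2, cbcc, X$) ⊢ (s1, bcc, $) ⊢ (s2, cc, X$) ⊢ (s1, c, $) ⊢ (s3, ε, X$)
All input consumed and state s3 ∈ F.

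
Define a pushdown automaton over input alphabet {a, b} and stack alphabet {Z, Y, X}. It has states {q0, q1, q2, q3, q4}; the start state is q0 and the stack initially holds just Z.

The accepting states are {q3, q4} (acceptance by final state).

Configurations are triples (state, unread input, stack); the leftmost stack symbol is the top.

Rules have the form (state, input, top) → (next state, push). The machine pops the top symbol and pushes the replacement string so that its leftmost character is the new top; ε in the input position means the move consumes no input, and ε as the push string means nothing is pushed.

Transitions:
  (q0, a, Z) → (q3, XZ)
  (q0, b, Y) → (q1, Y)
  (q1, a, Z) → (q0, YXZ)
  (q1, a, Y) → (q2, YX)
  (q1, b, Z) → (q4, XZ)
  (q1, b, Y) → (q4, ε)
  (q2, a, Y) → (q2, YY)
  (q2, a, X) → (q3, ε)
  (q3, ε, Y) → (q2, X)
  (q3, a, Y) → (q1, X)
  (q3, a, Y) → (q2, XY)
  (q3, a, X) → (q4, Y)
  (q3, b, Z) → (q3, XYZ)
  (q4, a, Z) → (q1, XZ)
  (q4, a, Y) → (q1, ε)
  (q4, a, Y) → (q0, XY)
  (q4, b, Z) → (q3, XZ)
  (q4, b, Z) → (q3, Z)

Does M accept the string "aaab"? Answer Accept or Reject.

Accept

One accepting computation: (q0, aaab, Z) ⊢ (q3, aab, XZ) ⊢ (q4, ab, YZ) ⊢ (q1, b, Z) ⊢ (q4, ε, XZ)
All input consumed and state q4 ∈ F.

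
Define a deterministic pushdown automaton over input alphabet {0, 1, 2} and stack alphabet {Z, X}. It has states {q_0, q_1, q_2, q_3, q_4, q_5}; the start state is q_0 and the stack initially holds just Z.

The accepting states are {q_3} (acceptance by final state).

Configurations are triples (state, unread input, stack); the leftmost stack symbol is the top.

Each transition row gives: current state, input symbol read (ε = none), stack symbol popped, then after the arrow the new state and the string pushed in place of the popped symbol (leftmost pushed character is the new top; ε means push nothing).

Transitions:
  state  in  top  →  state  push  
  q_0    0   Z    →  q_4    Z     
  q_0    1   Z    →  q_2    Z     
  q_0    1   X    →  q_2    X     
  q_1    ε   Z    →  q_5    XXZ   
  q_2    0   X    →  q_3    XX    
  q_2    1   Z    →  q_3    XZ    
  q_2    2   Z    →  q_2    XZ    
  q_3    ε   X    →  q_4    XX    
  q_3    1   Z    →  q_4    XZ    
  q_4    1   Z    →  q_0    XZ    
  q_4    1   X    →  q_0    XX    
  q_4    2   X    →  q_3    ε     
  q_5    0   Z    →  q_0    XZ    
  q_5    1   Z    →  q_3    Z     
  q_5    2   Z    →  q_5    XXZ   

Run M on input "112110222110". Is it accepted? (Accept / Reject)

(q_0, 112110222110, Z) ⊢ (q_2, 12110222110, Z) ⊢ (q_3, 2110222110, XZ) ⊢ (q_4, 2110222110, XXZ) ⊢ (q_3, 110222110, XZ) ⊢ (q_4, 110222110, XXZ) ⊢ (q_0, 10222110, XXXZ) ⊢ (q_2, 0222110, XXXZ) ⊢ (q_3, 222110, XXXXZ) ⊢ (q_4, 222110, XXXXXZ) ⊢ (q_3, 22110, XXXXZ) ⊢ (q_4, 22110, XXXXXZ) ⊢ (q_3, 2110, XXXXZ) ⊢ (q_4, 2110, XXXXXZ) ⊢ (q_3, 110, XXXXZ) ⊢ (q_4, 110, XXXXXZ) ⊢ (q_0, 10, XXXXXXZ) ⊢ (q_2, 0, XXXXXXZ) ⊢ (q_3, ε, XXXXXXXZ)
All input consumed; state q_3 ∈ F.

Accept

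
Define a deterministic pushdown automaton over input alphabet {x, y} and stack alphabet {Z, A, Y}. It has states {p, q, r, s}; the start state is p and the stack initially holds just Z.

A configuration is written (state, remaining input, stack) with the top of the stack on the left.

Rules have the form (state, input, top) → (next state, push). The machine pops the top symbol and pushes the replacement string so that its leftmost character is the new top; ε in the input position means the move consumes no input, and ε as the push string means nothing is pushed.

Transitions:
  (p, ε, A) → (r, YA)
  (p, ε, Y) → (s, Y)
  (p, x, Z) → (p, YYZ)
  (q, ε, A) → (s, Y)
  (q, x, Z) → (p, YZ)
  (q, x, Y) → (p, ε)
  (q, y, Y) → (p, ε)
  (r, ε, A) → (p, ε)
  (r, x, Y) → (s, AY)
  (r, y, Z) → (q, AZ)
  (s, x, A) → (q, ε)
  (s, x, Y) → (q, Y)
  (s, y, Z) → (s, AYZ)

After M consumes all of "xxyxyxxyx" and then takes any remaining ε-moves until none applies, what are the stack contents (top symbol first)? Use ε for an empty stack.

(p, xxyxyxxyx, Z)
  read x, top Z: go to p, push YYZ → (p, xyxyxxyx, YYZ)
  ε-move, top Y: go to s, push Y → (s, xyxyxxyx, YYZ)
  read x, top Y: go to q, push Y → (q, yxyxxyx, YYZ)
  read y, top Y: go to p, push ε → (p, xyxxyx, YZ)
  ε-move, top Y: go to s, push Y → (s, xyxxyx, YZ)
  read x, top Y: go to q, push Y → (q, yxxyx, YZ)
  read y, top Y: go to p, push ε → (p, xxyx, Z)
  read x, top Z: go to p, push YYZ → (p, xyx, YYZ)
  ε-move, top Y: go to s, push Y → (s, xyx, YYZ)
  read x, top Y: go to q, push Y → (q, yx, YYZ)
  read y, top Y: go to p, push ε → (p, x, YZ)
  ε-move, top Y: go to s, push Y → (s, x, YZ)
  read x, top Y: go to q, push Y → (q, ε, YZ)
All input consumed in state q with stack YZ.

YZ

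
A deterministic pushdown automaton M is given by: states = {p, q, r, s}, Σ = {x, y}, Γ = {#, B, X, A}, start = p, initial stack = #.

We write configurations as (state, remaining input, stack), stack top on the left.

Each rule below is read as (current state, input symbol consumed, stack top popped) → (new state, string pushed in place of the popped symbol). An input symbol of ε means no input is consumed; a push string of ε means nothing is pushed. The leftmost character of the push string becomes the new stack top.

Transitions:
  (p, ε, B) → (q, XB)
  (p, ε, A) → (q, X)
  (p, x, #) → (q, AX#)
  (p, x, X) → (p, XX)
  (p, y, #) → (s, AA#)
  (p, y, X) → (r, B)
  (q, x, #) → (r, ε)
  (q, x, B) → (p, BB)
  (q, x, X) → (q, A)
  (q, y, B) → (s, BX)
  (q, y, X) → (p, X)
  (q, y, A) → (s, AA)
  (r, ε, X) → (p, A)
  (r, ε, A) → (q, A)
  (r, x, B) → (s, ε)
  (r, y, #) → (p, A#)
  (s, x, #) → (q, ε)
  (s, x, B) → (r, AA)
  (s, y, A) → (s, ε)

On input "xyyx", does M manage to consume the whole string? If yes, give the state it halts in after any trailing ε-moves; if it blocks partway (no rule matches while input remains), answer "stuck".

stuck

(p, xyyx, #) ⊢ (q, yyx, AX#) ⊢ (s, yx, AAX#) ⊢ (s, x, AX#)
No transition for (s, x, top A); M blocks with input x remaining.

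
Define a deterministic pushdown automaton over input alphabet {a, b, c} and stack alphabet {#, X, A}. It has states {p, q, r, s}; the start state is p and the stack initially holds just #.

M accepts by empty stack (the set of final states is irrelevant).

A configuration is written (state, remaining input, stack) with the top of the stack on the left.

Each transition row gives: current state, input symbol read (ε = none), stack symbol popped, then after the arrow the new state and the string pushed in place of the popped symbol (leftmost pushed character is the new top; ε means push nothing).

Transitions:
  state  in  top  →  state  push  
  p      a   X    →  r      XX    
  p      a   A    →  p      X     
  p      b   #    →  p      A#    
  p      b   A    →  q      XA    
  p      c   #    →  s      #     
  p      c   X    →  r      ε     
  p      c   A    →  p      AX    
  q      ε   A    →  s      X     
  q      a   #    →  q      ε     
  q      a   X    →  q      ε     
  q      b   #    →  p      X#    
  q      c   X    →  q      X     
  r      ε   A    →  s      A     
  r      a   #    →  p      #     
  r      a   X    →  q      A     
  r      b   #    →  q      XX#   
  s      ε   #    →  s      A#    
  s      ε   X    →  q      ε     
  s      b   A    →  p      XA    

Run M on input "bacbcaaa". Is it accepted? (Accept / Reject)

Accept

(p, bacbcaaa, #) ⊢ (p, acbcaaa, A#) ⊢ (p, cbcaaa, X#) ⊢ (r, bcaaa, #) ⊢ (q, caaa, XX#) ⊢ (q, aaa, XX#) ⊢ (q, aa, X#) ⊢ (q, a, #) ⊢ (q, ε, ε)
All input consumed and the stack is empty.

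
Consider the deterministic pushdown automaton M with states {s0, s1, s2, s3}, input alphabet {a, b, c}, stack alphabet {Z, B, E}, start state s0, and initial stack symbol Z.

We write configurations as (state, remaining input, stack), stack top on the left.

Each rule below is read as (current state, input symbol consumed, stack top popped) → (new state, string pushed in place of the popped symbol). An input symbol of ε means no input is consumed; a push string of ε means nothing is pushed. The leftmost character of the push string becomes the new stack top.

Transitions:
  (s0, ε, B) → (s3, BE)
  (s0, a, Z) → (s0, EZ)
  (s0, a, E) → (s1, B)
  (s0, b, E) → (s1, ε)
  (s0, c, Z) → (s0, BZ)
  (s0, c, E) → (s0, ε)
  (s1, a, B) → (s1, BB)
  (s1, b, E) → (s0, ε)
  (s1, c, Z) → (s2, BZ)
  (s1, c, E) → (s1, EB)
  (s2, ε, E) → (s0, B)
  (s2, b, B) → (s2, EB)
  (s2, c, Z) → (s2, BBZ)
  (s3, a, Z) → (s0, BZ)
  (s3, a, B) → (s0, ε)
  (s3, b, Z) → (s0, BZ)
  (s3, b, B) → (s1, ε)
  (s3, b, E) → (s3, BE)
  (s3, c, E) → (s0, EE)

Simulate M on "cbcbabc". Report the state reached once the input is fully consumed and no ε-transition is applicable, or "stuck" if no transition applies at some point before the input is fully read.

s2

(s0, cbcbabc, Z)
  read c, top Z: go to s0, push BZ → (s0, bcbabc, BZ)
  ε-move, top B: go to s3, push BE → (s3, bcbabc, BEZ)
  read b, top B: go to s1, push ε → (s1, cbabc, EZ)
  read c, top E: go to s1, push EB → (s1, babc, EBZ)
  read b, top E: go to s0, push ε → (s0, abc, BZ)
  ε-move, top B: go to s3, push BE → (s3, abc, BEZ)
  read a, top B: go to s0, push ε → (s0, bc, EZ)
  read b, top E: go to s1, push ε → (s1, c, Z)
  read c, top Z: go to s2, push BZ → (s2, ε, BZ)
All input consumed; M is in state s2.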